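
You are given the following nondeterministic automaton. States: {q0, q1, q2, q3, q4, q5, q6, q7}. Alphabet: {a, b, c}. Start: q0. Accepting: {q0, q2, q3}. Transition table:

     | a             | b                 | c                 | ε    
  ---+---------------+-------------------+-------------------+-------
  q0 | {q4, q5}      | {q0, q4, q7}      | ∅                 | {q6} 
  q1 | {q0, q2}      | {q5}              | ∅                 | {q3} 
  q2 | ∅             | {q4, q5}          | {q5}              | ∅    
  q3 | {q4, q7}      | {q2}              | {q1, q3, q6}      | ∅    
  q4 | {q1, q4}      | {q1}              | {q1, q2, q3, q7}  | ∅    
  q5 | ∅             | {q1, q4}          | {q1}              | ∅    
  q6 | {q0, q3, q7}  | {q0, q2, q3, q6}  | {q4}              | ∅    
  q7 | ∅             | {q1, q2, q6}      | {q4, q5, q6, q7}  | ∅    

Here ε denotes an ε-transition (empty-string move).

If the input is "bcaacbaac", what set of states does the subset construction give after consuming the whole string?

Start: ε-closure({q0}) = {q0, q6}.
Read 'b': q0→{q0, q4, q7}, q6→{q0, q2, q3, q6}; now {q0, q2, q3, q4, q6, q7}.
Read 'c': q0→∅, q2→{q5}, q3→{q1, q3, q6}, q4→{q1, q2, q3, q7}, q6→{q4}, q7→{q4, q5, q6, q7}; now {q1, q2, q3, q4, q5, q6, q7}.
Read 'a': q1→{q0, q2}, q2→∅, q3→{q4, q7}, q4→{q1, q4}, q5→∅, q6→{q0, q3, q7}, q7→∅; union {q0, q1, q2, q3, q4, q7}; ε-closure = {q0, q1, q2, q3, q4, q6, q7}.
Read 'a': q0→{q4, q5}, q1→{q0, q2}, q2→∅, q3→{q4, q7}, q4→{q1, q4}, q6→{q0, q3, q7}, q7→∅; union {q0, q1, q2, q3, q4, q5, q7}; ε-closure = {q0, q1, q2, q3, q4, q5, q6, q7}.
Read 'c': q0→∅, q1→∅, q2→{q5}, q3→{q1, q3, q6}, q4→{q1, q2, q3, q7}, q5→{q1}, q6→{q4}, q7→{q4, q5, q6, q7}; now {q1, q2, q3, q4, q5, q6, q7}.
Read 'b': q1→{q5}, q2→{q4, q5}, q3→{q2}, q4→{q1}, q5→{q1, q4}, q6→{q0, q2, q3, q6}, q7→{q1, q2, q6}; now {q0, q1, q2, q3, q4, q5, q6}.
Read 'a': q0→{q4, q5}, q1→{q0, q2}, q2→∅, q3→{q4, q7}, q4→{q1, q4}, q5→∅, q6→{q0, q3, q7}; union {q0, q1, q2, q3, q4, q5, q7}; ε-closure = {q0, q1, q2, q3, q4, q5, q6, q7}.
Read 'a': q0→{q4, q5}, q1→{q0, q2}, q2→∅, q3→{q4, q7}, q4→{q1, q4}, q5→∅, q6→{q0, q3, q7}, q7→∅; union {q0, q1, q2, q3, q4, q5, q7}; ε-closure = {q0, q1, q2, q3, q4, q5, q6, q7}.
Read 'c': q0→∅, q1→∅, q2→{q5}, q3→{q1, q3, q6}, q4→{q1, q2, q3, q7}, q5→{q1}, q6→{q4}, q7→{q4, q5, q6, q7}; now {q1, q2, q3, q4, q5, q6, q7}.

{q1, q2, q3, q4, q5, q6, q7}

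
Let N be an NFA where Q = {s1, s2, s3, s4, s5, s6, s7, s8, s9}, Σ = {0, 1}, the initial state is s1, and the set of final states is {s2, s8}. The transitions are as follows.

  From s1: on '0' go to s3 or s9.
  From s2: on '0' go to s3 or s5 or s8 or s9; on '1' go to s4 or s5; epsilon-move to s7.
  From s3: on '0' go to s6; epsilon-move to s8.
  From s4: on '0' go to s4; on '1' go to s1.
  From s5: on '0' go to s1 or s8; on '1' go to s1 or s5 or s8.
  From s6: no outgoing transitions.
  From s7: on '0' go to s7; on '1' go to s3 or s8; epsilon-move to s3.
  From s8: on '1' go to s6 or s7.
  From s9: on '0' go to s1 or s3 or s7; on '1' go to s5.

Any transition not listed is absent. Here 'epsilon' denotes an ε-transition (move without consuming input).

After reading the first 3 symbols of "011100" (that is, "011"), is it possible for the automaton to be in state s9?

No

Start in {s1}.
Read '0': {s1} → {s3, s8, s9}.
Read '1': {s3, s8, s9} → {s3, s5, s6, s7, s8}.
Read '1': {s3, s5, s6, s7, s8} → {s1, s3, s5, s6, s7, s8}.
State s9 is not in {s1, s3, s5, s6, s7, s8}.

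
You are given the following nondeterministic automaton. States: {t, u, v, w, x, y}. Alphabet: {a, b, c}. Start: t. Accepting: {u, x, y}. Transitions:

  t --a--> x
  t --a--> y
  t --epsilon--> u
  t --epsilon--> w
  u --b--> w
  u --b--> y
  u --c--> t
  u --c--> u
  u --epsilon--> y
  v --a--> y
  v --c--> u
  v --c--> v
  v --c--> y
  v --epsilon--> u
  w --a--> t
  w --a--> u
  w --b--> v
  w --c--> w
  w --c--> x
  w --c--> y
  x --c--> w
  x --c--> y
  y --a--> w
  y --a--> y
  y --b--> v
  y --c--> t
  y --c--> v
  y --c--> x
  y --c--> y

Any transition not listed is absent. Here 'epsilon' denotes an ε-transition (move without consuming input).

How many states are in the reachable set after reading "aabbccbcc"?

6

Start: ε-closure({t}) = {t, u, w, y}.
Read 'a': {t, u, w, y} → {t, u, w, x, y}.
Read 'a': {t, u, w, x, y} → {t, u, w, x, y}.
Read 'b': {t, u, w, x, y} → {u, v, w, y}.
Read 'b': {u, v, w, y} → {u, v, w, y}.
Read 'c': {u, v, w, y} → {t, u, v, w, x, y}.
Read 'c': {t, u, v, w, x, y} → {t, u, v, w, x, y}.
Read 'b': {t, u, v, w, x, y} → {u, v, w, y}.
Read 'c': {u, v, w, y} → {t, u, v, w, x, y}.
Read 'c': {t, u, v, w, x, y} → {t, u, v, w, x, y}.
That set has 6 states.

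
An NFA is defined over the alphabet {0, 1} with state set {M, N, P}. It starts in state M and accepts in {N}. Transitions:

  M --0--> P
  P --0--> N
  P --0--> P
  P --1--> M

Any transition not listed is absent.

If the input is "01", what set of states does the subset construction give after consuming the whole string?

{M}

Start in {M}.
Read '0': M→{P}; now {P}.
Read '1': P→{M}; now {M}.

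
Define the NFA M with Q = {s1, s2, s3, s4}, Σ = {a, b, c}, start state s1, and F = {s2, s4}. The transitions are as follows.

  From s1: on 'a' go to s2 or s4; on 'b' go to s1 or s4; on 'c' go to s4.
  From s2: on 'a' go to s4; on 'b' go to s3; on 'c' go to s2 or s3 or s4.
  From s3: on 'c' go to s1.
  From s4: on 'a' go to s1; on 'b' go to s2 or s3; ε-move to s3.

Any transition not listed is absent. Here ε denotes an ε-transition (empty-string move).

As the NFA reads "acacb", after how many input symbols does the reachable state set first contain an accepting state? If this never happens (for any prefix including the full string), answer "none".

Start in {s1}.
Read 'a': {s1} → {s2, s3, s4}.
None of the earlier sets intersect F, but {s2, s3, s4} does.

1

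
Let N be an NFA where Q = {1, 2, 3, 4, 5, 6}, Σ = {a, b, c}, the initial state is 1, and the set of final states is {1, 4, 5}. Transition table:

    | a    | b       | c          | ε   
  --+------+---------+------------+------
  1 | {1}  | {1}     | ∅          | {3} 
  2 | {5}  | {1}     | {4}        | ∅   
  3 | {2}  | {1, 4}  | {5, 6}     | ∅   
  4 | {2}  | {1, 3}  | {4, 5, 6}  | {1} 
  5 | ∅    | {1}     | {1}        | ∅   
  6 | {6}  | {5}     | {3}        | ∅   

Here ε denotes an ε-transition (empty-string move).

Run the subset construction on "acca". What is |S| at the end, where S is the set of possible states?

4

Start: ε-closure({1}) = {1, 3}.
Read 'a': 1→{1}, 3→{2}; union {1, 2}; ε-closure = {1, 2, 3}.
Read 'c': 1→∅, 2→{4}, 3→{5, 6}; union {4, 5, 6}; ε-closure = {1, 3, 4, 5, 6}.
Read 'c': 1→∅, 3→{5, 6}, 4→{4, 5, 6}, 5→{1}, 6→{3}; now {1, 3, 4, 5, 6}.
Read 'a': 1→{1}, 3→{2}, 4→{2}, 5→∅, 6→{6}; union {1, 2, 6}; ε-closure = {1, 2, 3, 6}.
That set has 4 states.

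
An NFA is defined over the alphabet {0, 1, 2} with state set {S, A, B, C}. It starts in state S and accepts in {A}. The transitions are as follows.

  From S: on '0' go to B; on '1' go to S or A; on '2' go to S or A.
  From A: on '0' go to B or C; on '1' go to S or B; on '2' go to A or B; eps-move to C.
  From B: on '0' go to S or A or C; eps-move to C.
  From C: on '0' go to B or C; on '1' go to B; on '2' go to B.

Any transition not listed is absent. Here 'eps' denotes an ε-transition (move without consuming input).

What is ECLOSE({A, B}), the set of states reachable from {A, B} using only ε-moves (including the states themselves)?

{A, B, C}

Begin with {A, B}.
ε-move A → C; add C.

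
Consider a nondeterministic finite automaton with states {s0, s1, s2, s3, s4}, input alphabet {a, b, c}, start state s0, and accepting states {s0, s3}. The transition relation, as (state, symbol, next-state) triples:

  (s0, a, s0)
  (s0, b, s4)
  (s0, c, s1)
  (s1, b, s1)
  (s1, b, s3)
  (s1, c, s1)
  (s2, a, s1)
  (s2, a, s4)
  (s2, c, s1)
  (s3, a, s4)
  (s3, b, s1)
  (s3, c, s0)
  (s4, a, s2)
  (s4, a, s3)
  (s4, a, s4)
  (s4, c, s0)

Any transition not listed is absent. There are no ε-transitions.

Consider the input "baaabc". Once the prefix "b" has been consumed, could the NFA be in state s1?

Start in {s0}.
Read 'b': {s0} → {s4}.
State s1 is not in {s4}.

No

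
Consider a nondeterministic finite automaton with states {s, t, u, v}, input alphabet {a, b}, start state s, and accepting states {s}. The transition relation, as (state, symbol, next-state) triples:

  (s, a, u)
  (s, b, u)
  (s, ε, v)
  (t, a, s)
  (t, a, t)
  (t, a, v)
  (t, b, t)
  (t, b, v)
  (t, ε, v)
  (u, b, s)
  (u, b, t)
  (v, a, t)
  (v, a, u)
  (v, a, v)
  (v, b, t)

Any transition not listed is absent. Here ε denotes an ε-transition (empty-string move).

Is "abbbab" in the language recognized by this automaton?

Start: ε-closure({s}) = {s, v}.
Read 'a': {s, v} → {t, u, v}.
Read 'b': {t, u, v} → {s, t, v}.
Read 'b': {s, t, v} → {t, u, v}.
Read 'b': {t, u, v} → {s, t, v}.
Read 'a': {s, t, v} → {s, t, u, v}.
Read 'b': {s, t, u, v} → {s, t, u, v}.
The final set {s, t, u, v} contains the accepting state s.

Yes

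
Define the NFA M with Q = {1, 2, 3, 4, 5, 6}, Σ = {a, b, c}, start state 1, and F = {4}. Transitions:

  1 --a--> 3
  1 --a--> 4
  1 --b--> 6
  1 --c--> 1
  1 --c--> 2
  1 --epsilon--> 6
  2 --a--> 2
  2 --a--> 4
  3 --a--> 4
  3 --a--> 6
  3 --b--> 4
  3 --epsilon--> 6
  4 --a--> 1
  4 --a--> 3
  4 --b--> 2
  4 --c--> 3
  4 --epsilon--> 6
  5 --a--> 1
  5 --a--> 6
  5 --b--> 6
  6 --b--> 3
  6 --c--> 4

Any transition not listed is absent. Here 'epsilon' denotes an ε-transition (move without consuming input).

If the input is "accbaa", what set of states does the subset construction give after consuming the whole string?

{1, 2, 3, 4, 6}

Start: ε-closure({1}) = {1, 6}.
Read 'a': {1, 6} → {3, 4, 6}.
Read 'c': {3, 4, 6} → {3, 4, 6}.
Read 'c': {3, 4, 6} → {3, 4, 6}.
Read 'b': {3, 4, 6} → {2, 3, 4, 6}.
Read 'a': {2, 3, 4, 6} → {1, 2, 3, 4, 6}.
Read 'a': {1, 2, 3, 4, 6} → {1, 2, 3, 4, 6}.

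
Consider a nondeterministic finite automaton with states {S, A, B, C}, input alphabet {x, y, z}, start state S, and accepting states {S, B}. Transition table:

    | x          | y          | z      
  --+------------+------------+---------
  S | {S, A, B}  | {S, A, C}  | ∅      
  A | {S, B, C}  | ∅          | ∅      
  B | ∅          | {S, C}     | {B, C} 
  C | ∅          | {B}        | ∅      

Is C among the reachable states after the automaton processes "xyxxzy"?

Yes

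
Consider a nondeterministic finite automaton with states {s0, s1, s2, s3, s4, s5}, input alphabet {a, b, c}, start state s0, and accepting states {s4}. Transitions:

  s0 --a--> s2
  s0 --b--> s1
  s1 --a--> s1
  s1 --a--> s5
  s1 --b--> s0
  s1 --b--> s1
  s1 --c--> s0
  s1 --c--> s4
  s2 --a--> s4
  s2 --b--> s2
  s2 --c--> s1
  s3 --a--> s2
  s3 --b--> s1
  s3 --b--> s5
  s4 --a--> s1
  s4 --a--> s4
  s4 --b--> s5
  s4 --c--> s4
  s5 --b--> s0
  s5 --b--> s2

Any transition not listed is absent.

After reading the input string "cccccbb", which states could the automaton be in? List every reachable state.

∅

Start in {s0}.
Read 'c': {s0} → ∅.
The set is empty and remains empty for the remaining 6 symbols.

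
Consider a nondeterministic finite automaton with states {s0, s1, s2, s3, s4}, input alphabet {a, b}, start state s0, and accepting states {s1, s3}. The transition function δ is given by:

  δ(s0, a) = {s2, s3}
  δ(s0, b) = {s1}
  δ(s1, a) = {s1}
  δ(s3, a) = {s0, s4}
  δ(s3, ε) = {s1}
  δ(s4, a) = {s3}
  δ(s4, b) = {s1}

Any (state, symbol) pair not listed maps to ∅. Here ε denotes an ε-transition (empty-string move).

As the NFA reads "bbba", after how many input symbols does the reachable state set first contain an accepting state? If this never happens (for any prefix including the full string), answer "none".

1

Start in {s0}.
Read 'b': s0→{s1}; now {s1}.
None of the earlier sets intersect F, but {s1} does.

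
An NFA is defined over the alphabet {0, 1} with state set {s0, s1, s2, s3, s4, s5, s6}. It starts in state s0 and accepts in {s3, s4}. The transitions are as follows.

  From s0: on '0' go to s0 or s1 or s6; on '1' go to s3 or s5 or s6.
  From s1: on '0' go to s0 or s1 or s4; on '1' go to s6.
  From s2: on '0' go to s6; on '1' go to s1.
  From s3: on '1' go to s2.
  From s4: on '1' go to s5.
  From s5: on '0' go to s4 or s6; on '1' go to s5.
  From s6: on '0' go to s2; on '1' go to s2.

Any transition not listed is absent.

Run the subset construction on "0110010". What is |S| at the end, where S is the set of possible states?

5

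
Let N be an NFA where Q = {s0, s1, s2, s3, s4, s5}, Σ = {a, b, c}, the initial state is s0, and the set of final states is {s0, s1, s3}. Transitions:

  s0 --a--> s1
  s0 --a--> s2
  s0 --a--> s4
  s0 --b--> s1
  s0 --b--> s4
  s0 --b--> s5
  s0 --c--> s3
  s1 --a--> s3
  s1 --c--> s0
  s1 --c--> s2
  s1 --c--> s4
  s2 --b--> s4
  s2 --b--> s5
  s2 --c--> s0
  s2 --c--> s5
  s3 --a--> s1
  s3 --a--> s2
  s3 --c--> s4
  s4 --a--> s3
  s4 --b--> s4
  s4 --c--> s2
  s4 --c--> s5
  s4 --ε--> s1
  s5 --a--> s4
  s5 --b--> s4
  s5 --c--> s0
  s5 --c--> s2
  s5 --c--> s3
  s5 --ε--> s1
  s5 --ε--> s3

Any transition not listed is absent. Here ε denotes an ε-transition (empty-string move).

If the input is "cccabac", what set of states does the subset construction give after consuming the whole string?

{s0, s1, s2, s3, s4, s5}

Start in {s0}.
Read 'c': s0→{s3}; now {s3}.
Read 'c': s3→{s4}; union {s4}; ε-closure = {s1, s4}.
Read 'c': s1→{s0, s2, s4}, s4→{s2, s5}; union {s0, s2, s4, s5}; ε-closure = {s0, s1, s2, s3, s4, s5}.
Read 'a': s0→{s1, s2, s4}, s1→{s3}, s2→∅, s3→{s1, s2}, s4→{s3}, s5→{s4}; now {s1, s2, s3, s4}.
Read 'b': s1→∅, s2→{s4, s5}, s3→∅, s4→{s4}; union {s4, s5}; ε-closure = {s1, s3, s4, s5}.
Read 'a': s1→{s3}, s3→{s1, s2}, s4→{s3}, s5→{s4}; now {s1, s2, s3, s4}.
Read 'c': s1→{s0, s2, s4}, s2→{s0, s5}, s3→{s4}, s4→{s2, s5}; union {s0, s2, s4, s5}; ε-closure = {s0, s1, s2, s3, s4, s5}.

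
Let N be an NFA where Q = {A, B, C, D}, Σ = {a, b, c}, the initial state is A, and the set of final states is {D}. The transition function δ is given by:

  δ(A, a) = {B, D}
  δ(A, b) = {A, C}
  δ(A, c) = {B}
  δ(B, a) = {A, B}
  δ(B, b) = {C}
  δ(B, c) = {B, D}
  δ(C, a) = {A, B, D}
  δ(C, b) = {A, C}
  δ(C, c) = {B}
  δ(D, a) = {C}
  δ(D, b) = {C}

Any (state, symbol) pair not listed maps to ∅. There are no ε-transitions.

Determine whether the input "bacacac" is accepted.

Start in {A}.
Read 'b': A→{A, C}; now {A, C}.
Read 'a': A→{B, D}, C→{A, B, D}; now {A, B, D}.
Read 'c': A→{B}, B→{B, D}, D→∅; now {B, D}.
Read 'a': B→{A, B}, D→{C}; now {A, B, C}.
Read 'c': A→{B}, B→{B, D}, C→{B}; now {B, D}.
Read 'a': B→{A, B}, D→{C}; now {A, B, C}.
Read 'c': A→{B}, B→{B, D}, C→{B}; now {B, D}.
The final set {B, D} contains the accepting state D.

Yes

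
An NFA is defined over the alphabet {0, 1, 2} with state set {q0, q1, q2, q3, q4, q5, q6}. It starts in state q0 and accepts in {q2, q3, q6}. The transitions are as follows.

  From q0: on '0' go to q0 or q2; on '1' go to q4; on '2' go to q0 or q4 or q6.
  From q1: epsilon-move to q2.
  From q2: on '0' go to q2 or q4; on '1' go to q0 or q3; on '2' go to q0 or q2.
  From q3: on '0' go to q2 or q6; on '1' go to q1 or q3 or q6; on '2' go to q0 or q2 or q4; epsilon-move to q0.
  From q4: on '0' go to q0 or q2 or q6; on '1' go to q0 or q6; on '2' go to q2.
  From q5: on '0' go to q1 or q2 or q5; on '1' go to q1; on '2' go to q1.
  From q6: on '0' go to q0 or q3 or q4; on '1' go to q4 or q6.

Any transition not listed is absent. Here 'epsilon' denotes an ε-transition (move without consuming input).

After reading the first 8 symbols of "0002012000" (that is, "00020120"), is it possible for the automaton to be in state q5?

Start in {q0}.
Read '0': q0→{q0, q2}; now {q0, q2}.
Read '0': q0→{q0, q2}, q2→{q2, q4}; now {q0, q2, q4}.
Read '0': q0→{q0, q2}, q2→{q2, q4}, q4→{q0, q2, q6}; now {q0, q2, q4, q6}.
Read '2': q0→{q0, q4, q6}, q2→{q0, q2}, q4→{q2}, q6→∅; now {q0, q2, q4, q6}.
Read '0': q0→{q0, q2}, q2→{q2, q4}, q4→{q0, q2, q6}, q6→{q0, q3, q4}; now {q0, q2, q3, q4, q6}.
Read '1': q0→{q4}, q2→{q0, q3}, q3→{q1, q3, q6}, q4→{q0, q6}, q6→{q4, q6}; union {q0, q1, q3, q4, q6}; ε-closure = {q0, q1, q2, q3, q4, q6}.
Read '2': q0→{q0, q4, q6}, q1→∅, q2→{q0, q2}, q3→{q0, q2, q4}, q4→{q2}, q6→∅; now {q0, q2, q4, q6}.
Read '0': q0→{q0, q2}, q2→{q2, q4}, q4→{q0, q2, q6}, q6→{q0, q3, q4}; now {q0, q2, q3, q4, q6}.
State q5 is not in {q0, q2, q3, q4, q6}.

No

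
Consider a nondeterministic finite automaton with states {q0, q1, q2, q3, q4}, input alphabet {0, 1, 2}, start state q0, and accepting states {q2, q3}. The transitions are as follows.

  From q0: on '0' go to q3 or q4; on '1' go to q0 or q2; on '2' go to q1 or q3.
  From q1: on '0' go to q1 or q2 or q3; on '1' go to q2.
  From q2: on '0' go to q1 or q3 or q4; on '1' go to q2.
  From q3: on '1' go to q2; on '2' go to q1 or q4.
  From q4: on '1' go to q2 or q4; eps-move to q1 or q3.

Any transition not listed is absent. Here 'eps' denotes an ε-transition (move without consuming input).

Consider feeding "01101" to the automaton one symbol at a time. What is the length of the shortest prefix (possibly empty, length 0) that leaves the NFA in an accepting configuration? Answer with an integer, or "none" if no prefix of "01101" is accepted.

1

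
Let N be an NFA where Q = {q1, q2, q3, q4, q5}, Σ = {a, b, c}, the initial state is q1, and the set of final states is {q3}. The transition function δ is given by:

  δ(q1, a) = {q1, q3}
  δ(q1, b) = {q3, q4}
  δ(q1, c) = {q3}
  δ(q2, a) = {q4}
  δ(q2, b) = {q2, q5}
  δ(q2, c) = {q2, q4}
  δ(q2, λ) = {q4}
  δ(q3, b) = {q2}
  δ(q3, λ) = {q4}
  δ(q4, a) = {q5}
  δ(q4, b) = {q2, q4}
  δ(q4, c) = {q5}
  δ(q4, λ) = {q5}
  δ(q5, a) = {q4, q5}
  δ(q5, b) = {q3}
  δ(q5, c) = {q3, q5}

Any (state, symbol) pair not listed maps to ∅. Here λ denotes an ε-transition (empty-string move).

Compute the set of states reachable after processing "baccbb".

Start in {q1}.
Read 'b': {q1} → {q3, q4, q5}.
Read 'a': {q3, q4, q5} → {q4, q5}.
Read 'c': {q4, q5} → {q3, q4, q5}.
Read 'c': {q3, q4, q5} → {q3, q4, q5}.
Read 'b': {q3, q4, q5} → {q2, q3, q4, q5}.
Read 'b': {q2, q3, q4, q5} → {q2, q3, q4, q5}.

{q2, q3, q4, q5}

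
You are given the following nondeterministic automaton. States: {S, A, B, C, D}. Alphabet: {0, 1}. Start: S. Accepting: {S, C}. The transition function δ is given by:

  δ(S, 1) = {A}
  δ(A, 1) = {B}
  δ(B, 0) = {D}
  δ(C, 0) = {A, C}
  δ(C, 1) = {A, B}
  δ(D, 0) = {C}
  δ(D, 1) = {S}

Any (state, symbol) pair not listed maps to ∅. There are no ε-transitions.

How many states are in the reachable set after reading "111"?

0

Start in {S}.
Read '1': S→{A}; now {A}.
Read '1': A→{B}; now {B}.
Read '1': B→∅; now ∅.
That set has 0 states.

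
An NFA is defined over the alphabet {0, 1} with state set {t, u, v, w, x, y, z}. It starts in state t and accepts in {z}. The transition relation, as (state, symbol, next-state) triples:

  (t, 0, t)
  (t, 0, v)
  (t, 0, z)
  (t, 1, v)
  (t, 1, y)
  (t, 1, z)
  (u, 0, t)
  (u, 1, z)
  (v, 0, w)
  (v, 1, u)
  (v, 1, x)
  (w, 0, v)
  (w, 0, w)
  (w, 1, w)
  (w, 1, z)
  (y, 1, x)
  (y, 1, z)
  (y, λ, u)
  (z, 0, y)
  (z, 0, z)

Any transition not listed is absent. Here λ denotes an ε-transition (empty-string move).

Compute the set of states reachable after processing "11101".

{x, z}

Start in {t}.
Read '1': t→{v, y, z}; union {v, y, z}; ε-closure = {u, v, y, z}.
Read '1': u→{z}, v→{u, x}, y→{x, z}, z→∅; now {u, x, z}.
Read '1': u→{z}, x→∅, z→∅; now {z}.
Read '0': z→{y, z}; union {y, z}; ε-closure = {u, y, z}.
Read '1': u→{z}, y→{x, z}, z→∅; now {x, z}.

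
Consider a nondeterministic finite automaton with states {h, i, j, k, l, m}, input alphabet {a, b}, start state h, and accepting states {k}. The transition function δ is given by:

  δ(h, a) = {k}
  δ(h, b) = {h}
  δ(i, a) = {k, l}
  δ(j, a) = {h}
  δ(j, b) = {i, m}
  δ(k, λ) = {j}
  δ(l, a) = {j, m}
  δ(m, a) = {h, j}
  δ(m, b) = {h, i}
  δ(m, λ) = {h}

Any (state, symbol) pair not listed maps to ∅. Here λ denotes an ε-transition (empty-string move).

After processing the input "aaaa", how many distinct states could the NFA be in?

1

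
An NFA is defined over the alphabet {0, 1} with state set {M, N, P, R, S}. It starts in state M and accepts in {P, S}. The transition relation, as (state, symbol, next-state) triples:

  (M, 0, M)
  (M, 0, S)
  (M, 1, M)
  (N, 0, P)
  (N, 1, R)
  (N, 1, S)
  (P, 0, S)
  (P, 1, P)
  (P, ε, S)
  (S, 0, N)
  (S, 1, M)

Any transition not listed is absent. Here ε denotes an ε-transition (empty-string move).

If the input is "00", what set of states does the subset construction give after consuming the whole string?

{M, N, S}

Start in {M}.
Read '0': M→{M, S}; now {M, S}.
Read '0': M→{M, S}, S→{N}; now {M, N, S}.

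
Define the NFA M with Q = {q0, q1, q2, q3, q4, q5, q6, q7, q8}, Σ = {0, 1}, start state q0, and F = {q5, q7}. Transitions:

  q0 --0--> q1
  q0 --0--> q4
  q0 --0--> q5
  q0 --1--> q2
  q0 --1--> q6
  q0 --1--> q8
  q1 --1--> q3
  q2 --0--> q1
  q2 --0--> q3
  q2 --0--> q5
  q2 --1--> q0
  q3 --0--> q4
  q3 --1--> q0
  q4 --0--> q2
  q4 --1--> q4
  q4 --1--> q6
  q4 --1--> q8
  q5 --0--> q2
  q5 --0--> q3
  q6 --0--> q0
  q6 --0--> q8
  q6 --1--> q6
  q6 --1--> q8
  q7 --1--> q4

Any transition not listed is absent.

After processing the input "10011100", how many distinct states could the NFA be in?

Start in {q0}.
Read '1': {q0} → {q2, q6, q8}.
Read '0': {q2, q6, q8} → {q0, q1, q3, q5, q8}.
Read '0': {q0, q1, q3, q5, q8} → {q1, q2, q3, q4, q5}.
Read '1': {q1, q2, q3, q4, q5} → {q0, q3, q4, q6, q8}.
Read '1': {q0, q3, q4, q6, q8} → {q0, q2, q4, q6, q8}.
Read '1': {q0, q2, q4, q6, q8} → {q0, q2, q4, q6, q8}.
Read '0': {q0, q2, q4, q6, q8} → {q0, q1, q2, q3, q4, q5, q8}.
Read '0': {q0, q1, q2, q3, q4, q5, q8} → {q1, q2, q3, q4, q5}.
That set has 5 states.

5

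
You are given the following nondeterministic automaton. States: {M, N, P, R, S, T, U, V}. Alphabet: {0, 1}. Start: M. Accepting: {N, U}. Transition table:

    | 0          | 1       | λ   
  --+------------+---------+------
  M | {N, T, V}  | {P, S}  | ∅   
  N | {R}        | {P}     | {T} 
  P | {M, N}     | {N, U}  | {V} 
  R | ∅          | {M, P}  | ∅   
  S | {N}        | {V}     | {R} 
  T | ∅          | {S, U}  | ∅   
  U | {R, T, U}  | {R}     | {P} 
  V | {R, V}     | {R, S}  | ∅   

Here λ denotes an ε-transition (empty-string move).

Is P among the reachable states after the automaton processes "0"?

No

Start in {M}.
Read '0': M→{N, T, V}; now {N, T, V}.
State P is not in {N, T, V}.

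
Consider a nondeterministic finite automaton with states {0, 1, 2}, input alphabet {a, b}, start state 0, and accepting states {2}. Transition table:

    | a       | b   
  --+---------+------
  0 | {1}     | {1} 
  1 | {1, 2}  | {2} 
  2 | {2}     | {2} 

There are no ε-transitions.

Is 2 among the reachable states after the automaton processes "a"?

No

Start in {0}.
Read 'a': {0} → {1}.
State 2 is not in {1}.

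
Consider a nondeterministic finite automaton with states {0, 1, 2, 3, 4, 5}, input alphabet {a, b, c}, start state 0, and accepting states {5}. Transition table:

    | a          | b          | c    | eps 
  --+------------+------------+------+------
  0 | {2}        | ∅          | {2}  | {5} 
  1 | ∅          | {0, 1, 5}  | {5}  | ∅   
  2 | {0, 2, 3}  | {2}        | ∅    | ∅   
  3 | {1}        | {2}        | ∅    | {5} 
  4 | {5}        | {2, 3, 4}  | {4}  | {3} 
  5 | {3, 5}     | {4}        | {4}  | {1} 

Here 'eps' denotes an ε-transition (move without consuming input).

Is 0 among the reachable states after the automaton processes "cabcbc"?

No

Start: ε-closure({0}) = {0, 1, 5}.
Read 'c': {0, 1, 5} → {1, 2, 3, 4, 5}.
Read 'a': {1, 2, 3, 4, 5} → {0, 1, 2, 3, 5}.
Read 'b': {0, 1, 2, 3, 5} → {0, 1, 2, 3, 4, 5}.
Read 'c': {0, 1, 2, 3, 4, 5} → {1, 2, 3, 4, 5}.
Read 'b': {1, 2, 3, 4, 5} → {0, 1, 2, 3, 4, 5}.
Read 'c': {0, 1, 2, 3, 4, 5} → {1, 2, 3, 4, 5}.
State 0 is not in {1, 2, 3, 4, 5}.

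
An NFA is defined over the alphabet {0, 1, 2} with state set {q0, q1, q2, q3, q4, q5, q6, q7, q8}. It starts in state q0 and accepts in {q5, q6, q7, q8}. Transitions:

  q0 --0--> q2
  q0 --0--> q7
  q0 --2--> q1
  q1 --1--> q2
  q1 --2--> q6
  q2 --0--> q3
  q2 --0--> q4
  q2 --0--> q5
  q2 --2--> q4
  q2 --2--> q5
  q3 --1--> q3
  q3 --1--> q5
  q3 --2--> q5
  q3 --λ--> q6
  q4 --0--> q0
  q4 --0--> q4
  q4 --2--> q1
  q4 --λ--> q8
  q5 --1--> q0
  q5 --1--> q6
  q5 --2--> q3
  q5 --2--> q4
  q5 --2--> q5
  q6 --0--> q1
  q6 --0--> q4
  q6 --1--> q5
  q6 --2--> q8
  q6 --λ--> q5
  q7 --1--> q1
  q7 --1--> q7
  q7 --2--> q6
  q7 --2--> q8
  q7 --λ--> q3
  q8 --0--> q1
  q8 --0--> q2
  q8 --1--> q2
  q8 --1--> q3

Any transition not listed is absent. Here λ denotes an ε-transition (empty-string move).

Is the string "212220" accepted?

Yes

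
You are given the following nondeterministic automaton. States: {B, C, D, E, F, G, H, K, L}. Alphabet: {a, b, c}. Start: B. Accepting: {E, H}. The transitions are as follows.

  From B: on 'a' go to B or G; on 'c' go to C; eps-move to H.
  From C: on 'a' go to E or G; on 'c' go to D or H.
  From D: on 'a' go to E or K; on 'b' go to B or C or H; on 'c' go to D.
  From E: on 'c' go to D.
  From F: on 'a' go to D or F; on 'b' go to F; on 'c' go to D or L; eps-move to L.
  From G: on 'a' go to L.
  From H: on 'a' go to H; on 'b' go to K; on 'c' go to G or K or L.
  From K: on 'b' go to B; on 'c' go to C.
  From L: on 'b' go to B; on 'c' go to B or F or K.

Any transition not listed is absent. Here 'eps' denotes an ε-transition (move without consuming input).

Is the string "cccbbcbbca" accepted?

Yes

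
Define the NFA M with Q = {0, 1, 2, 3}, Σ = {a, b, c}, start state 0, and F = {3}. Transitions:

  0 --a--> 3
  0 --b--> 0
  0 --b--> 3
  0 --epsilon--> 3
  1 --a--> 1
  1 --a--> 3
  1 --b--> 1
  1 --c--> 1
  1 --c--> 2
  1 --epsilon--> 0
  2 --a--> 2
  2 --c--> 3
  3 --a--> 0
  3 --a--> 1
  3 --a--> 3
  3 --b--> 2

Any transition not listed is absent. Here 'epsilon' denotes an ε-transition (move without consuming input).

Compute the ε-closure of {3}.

Begin with {3}.
No ε-moves leave this set, so the closure equals the set itself.

{3}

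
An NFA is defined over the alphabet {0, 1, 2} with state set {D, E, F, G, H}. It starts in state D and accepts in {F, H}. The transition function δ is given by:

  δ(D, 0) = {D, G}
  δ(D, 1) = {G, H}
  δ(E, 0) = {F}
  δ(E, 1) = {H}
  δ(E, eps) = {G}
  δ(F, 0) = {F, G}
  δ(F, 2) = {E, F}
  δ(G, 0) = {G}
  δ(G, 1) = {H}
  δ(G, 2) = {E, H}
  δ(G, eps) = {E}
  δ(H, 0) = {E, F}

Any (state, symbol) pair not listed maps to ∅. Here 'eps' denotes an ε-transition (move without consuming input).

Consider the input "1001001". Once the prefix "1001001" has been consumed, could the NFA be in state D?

Start in {D}.
Read '1': {D} → {E, G, H}.
Read '0': {E, G, H} → {E, F, G}.
Read '0': {E, F, G} → {E, F, G}.
Read '1': {E, F, G} → {H}.
Read '0': {H} → {E, F, G}.
Read '0': {E, F, G} → {E, F, G}.
Read '1': {E, F, G} → {H}.
State D is not in {H}.

No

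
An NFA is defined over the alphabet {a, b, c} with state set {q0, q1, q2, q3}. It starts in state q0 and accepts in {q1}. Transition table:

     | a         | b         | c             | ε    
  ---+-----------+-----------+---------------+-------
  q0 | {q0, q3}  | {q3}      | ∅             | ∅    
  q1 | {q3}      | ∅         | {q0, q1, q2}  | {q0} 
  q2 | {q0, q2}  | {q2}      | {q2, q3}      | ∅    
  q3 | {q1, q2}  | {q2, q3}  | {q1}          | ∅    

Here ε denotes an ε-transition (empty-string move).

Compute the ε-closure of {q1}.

{q0, q1}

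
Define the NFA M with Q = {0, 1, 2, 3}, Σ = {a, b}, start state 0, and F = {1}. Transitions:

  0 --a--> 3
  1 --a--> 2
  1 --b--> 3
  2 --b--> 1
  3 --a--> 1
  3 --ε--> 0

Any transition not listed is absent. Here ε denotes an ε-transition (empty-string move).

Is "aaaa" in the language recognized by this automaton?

Yes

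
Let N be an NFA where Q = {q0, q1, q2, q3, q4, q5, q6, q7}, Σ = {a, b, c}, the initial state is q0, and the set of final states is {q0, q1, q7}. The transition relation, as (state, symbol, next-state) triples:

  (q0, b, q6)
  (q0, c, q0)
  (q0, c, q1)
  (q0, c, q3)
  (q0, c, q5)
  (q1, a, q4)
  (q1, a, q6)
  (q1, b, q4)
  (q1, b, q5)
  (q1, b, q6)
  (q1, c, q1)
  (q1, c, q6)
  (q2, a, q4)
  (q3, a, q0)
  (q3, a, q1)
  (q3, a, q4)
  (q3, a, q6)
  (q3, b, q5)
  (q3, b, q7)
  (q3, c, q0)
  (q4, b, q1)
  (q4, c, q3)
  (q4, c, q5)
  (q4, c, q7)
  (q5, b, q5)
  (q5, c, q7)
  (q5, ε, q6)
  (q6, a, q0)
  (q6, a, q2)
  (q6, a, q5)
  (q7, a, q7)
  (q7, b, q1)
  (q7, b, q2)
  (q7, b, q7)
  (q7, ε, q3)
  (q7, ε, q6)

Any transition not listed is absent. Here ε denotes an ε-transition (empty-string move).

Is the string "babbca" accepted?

Start in {q0}.
Read 'b': q0→{q6}; now {q6}.
Read 'a': q6→{q0, q2, q5}; union {q0, q2, q5}; ε-closure = {q0, q2, q5, q6}.
Read 'b': q0→{q6}, q2→∅, q5→{q5}, q6→∅; now {q5, q6}.
Read 'b': q5→{q5}, q6→∅; union {q5}; ε-closure = {q5, q6}.
Read 'c': q5→{q7}, q6→∅; union {q7}; ε-closure = {q3, q6, q7}.
Read 'a': q3→{q0, q1, q4, q6}, q6→{q0, q2, q5}, q7→{q7}; union {q0, q1, q2, q4, q5, q6, q7}; ε-closure = {q0, q1, q2, q3, q4, q5, q6, q7}.
The final set {q0, q1, q2, q3, q4, q5, q6, q7} contains the accepting states q0, q1, q7.

Yes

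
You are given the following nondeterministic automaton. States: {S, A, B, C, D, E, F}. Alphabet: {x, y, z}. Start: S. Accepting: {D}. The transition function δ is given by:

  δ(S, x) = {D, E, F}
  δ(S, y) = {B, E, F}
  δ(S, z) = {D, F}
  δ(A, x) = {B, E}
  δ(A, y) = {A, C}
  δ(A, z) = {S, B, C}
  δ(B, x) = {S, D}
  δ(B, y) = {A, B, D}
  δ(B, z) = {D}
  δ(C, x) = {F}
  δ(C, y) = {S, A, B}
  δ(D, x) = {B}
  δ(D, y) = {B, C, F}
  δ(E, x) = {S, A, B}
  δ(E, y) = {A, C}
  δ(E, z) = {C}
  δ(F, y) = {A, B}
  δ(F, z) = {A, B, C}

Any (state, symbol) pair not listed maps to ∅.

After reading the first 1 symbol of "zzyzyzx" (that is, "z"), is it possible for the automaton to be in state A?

Start in {S}.
Read 'z': S→{D, F}; now {D, F}.
State A is not in {D, F}.

No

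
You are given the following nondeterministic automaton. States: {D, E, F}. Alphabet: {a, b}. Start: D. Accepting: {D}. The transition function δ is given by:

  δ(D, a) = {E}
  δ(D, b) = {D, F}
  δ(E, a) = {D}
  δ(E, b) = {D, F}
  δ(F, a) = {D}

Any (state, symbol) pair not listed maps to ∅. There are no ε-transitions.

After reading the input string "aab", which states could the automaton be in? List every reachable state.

Start in {D}.
Read 'a': {D} → {E}.
Read 'a': {E} → {D}.
Read 'b': {D} → {D, F}.

{D, F}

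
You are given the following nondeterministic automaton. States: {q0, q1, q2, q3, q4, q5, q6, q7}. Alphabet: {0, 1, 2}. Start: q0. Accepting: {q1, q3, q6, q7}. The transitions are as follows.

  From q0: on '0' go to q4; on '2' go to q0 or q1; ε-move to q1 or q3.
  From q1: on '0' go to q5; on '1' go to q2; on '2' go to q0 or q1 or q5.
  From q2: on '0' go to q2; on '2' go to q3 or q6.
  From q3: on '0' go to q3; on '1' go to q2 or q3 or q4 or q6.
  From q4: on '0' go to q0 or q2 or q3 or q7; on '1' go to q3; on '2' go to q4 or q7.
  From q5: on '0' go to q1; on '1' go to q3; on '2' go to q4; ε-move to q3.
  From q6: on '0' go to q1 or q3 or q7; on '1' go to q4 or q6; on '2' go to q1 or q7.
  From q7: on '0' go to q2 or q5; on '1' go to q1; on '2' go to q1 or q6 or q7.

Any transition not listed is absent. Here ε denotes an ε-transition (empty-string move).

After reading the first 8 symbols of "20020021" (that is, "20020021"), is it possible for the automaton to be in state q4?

Yes

Start: ε-closure({q0}) = {q0, q1, q3}.
Read '2': q0→{q0, q1}, q1→{q0, q1, q5}, q3→∅; union {q0, q1, q5}; ε-closure = {q0, q1, q3, q5}.
Read '0': q0→{q4}, q1→{q5}, q3→{q3}, q5→{q1}; now {q1, q3, q4, q5}.
Read '0': q1→{q5}, q3→{q3}, q4→{q0, q2, q3, q7}, q5→{q1}; now {q0, q1, q2, q3, q5, q7}.
Read '2': q0→{q0, q1}, q1→{q0, q1, q5}, q2→{q3, q6}, q3→∅, q5→{q4}, q7→{q1, q6, q7}; now {q0, q1, q3, q4, q5, q6, q7}.
Read '0': q0→{q4}, q1→{q5}, q3→{q3}, q4→{q0, q2, q3, q7}, q5→{q1}, q6→{q1, q3, q7}, q7→{q2, q5}; now {q0, q1, q2, q3, q4, q5, q7}.
Read '0': q0→{q4}, q1→{q5}, q2→{q2}, q3→{q3}, q4→{q0, q2, q3, q7}, q5→{q1}, q7→{q2, q5}; now {q0, q1, q2, q3, q4, q5, q7}.
Read '2': q0→{q0, q1}, q1→{q0, q1, q5}, q2→{q3, q6}, q3→∅, q4→{q4, q7}, q5→{q4}, q7→{q1, q6, q7}; now {q0, q1, q3, q4, q5, q6, q7}.
Read '1': q0→∅, q1→{q2}, q3→{q2, q3, q4, q6}, q4→{q3}, q5→{q3}, q6→{q4, q6}, q7→{q1}; now {q1, q2, q3, q4, q6}.
State q4 is in {q1, q2, q3, q4, q6}.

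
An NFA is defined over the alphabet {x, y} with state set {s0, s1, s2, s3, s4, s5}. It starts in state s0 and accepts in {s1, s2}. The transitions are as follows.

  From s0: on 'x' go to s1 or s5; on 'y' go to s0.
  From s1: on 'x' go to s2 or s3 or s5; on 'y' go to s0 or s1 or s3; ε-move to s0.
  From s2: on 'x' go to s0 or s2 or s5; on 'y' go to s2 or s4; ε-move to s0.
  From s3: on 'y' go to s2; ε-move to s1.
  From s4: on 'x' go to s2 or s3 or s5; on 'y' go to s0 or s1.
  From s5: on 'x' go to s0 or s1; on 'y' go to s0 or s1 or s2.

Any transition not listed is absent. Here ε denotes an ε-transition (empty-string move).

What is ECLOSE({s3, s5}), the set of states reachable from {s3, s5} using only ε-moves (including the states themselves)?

Begin with {s3, s5}.
ε-move s3 → s1; add s1.
ε-move s1 → s0; add s0.

{s0, s1, s3, s5}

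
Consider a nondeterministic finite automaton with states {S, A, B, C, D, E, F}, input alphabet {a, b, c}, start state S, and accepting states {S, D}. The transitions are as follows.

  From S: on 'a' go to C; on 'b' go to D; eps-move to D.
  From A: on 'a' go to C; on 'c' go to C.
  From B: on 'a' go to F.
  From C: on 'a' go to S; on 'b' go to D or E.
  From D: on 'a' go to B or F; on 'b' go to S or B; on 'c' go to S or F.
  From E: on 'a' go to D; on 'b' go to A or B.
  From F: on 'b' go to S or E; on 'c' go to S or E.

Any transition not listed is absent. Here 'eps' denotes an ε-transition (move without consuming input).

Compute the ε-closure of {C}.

{C}

Begin with {C}.
No ε-moves leave this set, so the closure equals the set itself.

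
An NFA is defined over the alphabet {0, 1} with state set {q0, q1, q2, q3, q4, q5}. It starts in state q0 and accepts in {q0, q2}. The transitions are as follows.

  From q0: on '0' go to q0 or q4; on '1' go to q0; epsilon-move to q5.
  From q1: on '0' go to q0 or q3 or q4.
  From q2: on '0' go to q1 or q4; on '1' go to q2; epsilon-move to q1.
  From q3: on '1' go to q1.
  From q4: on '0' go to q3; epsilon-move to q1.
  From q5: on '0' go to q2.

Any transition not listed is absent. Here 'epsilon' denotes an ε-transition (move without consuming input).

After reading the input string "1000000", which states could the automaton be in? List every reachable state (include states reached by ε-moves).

{q0, q1, q2, q3, q4, q5}

Start: ε-closure({q0}) = {q0, q5}.
Read '1': q0→{q0}, q5→∅; union {q0}; ε-closure = {q0, q5}.
Read '0': q0→{q0, q4}, q5→{q2}; union {q0, q2, q4}; ε-closure = {q0, q1, q2, q4, q5}.
Read '0': q0→{q0, q4}, q1→{q0, q3, q4}, q2→{q1, q4}, q4→{q3}, q5→{q2}; union {q0, q1, q2, q3, q4}; ε-closure = {q0, q1, q2, q3, q4, q5}.
Read '0': q0→{q0, q4}, q1→{q0, q3, q4}, q2→{q1, q4}, q3→∅, q4→{q3}, q5→{q2}; union {q0, q1, q2, q3, q4}; ε-closure = {q0, q1, q2, q3, q4, q5}.
Read '0': q0→{q0, q4}, q1→{q0, q3, q4}, q2→{q1, q4}, q3→∅, q4→{q3}, q5→{q2}; union {q0, q1, q2, q3, q4}; ε-closure = {q0, q1, q2, q3, q4, q5}.
Read '0': q0→{q0, q4}, q1→{q0, q3, q4}, q2→{q1, q4}, q3→∅, q4→{q3}, q5→{q2}; union {q0, q1, q2, q3, q4}; ε-closure = {q0, q1, q2, q3, q4, q5}.
Read '0': q0→{q0, q4}, q1→{q0, q3, q4}, q2→{q1, q4}, q3→∅, q4→{q3}, q5→{q2}; union {q0, q1, q2, q3, q4}; ε-closure = {q0, q1, q2, q3, q4, q5}.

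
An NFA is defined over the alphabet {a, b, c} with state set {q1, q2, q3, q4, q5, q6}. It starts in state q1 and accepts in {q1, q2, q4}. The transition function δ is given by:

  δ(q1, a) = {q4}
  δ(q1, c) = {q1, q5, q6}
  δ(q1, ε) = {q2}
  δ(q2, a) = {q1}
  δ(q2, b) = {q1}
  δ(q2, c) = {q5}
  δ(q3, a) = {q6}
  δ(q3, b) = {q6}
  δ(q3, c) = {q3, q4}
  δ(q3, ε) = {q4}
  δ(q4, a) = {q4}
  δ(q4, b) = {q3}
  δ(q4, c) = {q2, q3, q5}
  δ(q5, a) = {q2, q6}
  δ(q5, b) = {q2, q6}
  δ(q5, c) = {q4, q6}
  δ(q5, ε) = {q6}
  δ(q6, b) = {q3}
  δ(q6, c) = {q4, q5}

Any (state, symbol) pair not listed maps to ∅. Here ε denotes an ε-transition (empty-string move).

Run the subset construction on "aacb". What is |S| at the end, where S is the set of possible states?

Start: ε-closure({q1}) = {q1, q2}.
Read 'a': q1→{q4}, q2→{q1}; union {q1, q4}; ε-closure = {q1, q2, q4}.
Read 'a': q1→{q4}, q2→{q1}, q4→{q4}; union {q1, q4}; ε-closure = {q1, q2, q4}.
Read 'c': q1→{q1, q5, q6}, q2→{q5}, q4→{q2, q3, q5}; union {q1, q2, q3, q5, q6}; ε-closure = {q1, q2, q3, q4, q5, q6}.
Read 'b': q1→∅, q2→{q1}, q3→{q6}, q4→{q3}, q5→{q2, q6}, q6→{q3}; union {q1, q2, q3, q6}; ε-closure = {q1, q2, q3, q4, q6}.
That set has 5 states.

5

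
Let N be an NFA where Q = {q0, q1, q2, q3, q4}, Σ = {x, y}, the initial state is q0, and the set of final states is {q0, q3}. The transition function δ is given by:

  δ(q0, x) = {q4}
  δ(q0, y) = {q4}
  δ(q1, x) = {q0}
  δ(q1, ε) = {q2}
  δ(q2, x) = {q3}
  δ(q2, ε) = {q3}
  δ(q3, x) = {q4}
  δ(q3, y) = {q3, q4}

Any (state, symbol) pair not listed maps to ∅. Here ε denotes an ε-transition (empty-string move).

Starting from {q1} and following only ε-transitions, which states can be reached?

Begin with {q1}.
ε-move q1 → q2; add q2.
ε-move q2 → q3; add q3.

{q1, q2, q3}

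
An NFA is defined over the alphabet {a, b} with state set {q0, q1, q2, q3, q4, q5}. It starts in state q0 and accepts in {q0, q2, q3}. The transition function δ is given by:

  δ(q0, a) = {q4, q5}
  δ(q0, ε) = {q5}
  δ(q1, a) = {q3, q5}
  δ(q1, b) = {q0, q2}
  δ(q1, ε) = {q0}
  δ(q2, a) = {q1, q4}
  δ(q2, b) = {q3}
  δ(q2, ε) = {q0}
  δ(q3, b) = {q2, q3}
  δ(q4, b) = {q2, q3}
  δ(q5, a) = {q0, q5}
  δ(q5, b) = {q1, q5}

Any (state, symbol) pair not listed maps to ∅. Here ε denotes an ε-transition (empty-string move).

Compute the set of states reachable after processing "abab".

Start: ε-closure({q0}) = {q0, q5}.
Read 'a': {q0, q5} → {q0, q4, q5}.
Read 'b': {q0, q4, q5} → {q0, q1, q2, q3, q5}.
Read 'a': {q0, q1, q2, q3, q5} → {q0, q1, q3, q4, q5}.
Read 'b': {q0, q1, q3, q4, q5} → {q0, q1, q2, q3, q5}.

{q0, q1, q2, q3, q5}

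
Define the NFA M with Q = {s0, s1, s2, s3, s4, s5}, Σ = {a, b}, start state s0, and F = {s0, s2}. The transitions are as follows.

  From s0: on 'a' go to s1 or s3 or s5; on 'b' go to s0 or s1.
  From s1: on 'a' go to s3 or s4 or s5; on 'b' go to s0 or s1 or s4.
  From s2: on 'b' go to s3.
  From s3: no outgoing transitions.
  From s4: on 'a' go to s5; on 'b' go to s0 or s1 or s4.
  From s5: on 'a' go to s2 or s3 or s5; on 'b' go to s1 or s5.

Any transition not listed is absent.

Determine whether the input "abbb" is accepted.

Yes

Start in {s0}.
Read 'a': s0→{s1, s3, s5}; now {s1, s3, s5}.
Read 'b': s1→{s0, s1, s4}, s3→∅, s5→{s1, s5}; now {s0, s1, s4, s5}.
Read 'b': s0→{s0, s1}, s1→{s0, s1, s4}, s4→{s0, s1, s4}, s5→{s1, s5}; now {s0, s1, s4, s5}.
Read 'b': s0→{s0, s1}, s1→{s0, s1, s4}, s4→{s0, s1, s4}, s5→{s1, s5}; now {s0, s1, s4, s5}.
The final set {s0, s1, s4, s5} contains the accepting state s0.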